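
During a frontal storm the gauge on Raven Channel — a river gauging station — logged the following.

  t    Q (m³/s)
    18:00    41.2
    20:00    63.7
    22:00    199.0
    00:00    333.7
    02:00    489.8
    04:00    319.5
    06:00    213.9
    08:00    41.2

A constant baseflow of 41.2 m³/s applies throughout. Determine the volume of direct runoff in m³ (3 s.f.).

Direct-runoff ordinates (Q − Q_b): 0.0, 22.5, 157.8, 292.5, 448.6, 278.3, 172.7, 0.0 m³/s.
ΣQ_DR = 1372 m³/s.
With Δt = 2 h = 7200 s, V = ΣQ_DR · Δt = 1372 × 7200 = 9.88 × 10^6 m³.

V ≈ 9.88 × 10^6 m³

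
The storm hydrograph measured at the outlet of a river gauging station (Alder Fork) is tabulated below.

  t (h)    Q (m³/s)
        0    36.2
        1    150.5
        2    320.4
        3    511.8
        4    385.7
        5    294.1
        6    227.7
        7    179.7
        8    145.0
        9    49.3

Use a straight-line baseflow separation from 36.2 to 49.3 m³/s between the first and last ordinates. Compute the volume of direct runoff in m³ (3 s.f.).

V ≈ 6.74 × 10^6 m³

Direct-runoff ordinates (Q − Q_b): 0.00, 112.84, 281.29, 471.23, 343.68, 250.62, 182.77, 133.31, 97.16, 0.00 m³/s.
ΣQ_DR = 1873 m³/s.
With Δt = 1 h = 3600 s, V = ΣQ_DR · Δt = 1873 × 3600 = 6.74 × 10^6 m³.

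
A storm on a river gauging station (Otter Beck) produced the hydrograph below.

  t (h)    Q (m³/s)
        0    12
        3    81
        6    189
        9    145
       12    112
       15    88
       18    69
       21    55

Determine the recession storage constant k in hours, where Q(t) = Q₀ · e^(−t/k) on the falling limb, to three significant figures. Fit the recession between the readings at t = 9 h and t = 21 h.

k ≈ 12.4 h

On the falling limb, Q drops from 145 to 55 m³/s between t = 9 h and t = 21 h (Δt = 12 h).
k = −Δt / ln(Q₂/Q₁) = −12 / ln(55/145) = 12.4 h.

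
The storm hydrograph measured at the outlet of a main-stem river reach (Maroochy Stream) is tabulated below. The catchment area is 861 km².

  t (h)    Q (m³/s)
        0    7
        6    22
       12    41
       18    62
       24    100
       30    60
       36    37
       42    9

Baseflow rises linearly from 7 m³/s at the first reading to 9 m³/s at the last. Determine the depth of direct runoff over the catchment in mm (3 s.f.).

Direct runoff: 0.00, 14.71, 33.43, 54.14, 91.86, 51.57, 28.29, 0.00 m³/s; ΣQ_DR = 274.0 m³/s.
V = ΣQ_DR · Δt = 274.0 × 21600 s = 5.918 × 10^6 m³.
Over A = 861 km², depth = V / A = 6.87 mm.

d ≈ 6.87 mm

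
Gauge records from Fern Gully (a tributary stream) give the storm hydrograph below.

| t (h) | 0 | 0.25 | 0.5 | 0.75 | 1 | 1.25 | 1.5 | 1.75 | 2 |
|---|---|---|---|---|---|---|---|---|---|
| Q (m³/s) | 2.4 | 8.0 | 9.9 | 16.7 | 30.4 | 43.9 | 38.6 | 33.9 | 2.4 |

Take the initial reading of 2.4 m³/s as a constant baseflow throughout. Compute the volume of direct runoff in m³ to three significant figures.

V ≈ 1.48 × 10^5 m³

Direct-runoff ordinates (Q − Q_b): 0.0, 5.6, 7.5, 14.3, 28.0, 41.5, 36.2, 31.5, 0.0 m³/s.
ΣQ_DR = 164.6 m³/s.
With Δt = 0.25 h = 900 s, V = ΣQ_DR · Δt = 164.6 × 900 = 1.48 × 10^5 m³.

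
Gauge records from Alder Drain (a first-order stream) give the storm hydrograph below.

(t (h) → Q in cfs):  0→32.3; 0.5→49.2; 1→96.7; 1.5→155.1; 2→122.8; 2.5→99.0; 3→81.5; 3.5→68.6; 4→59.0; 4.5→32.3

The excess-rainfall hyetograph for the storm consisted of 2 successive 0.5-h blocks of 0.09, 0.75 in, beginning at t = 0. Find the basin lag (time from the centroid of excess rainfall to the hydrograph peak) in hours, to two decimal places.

Centroid of excess rainfall: t_c = Σ P_i·t̄_i / ΣP_i = 0.6964 h (block centres at 0.25, 0.75 h).
Hydrograph peak occurs at t = 1.5 h, so basin lag t_L = 1.5 − 0.6964 = 0.80 h.

t_L ≈ 0.80 h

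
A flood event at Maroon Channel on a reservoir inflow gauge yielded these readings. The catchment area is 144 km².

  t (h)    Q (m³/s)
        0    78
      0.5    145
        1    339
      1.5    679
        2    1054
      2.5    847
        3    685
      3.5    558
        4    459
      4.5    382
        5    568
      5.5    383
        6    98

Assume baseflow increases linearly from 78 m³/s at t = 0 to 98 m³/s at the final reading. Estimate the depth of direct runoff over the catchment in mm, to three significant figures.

Direct runoff: 0.00, 65.33, 257.67, 596.00, 969.33, 760.67, 597.00, 468.33, 367.67, 289.00, 473.33, 286.67, 0.00 m³/s; ΣQ_DR = 5131 m³/s.
V = ΣQ_DR · Δt = 5131 × 1800 s = 9.236 × 10^6 m³.
Over A = 144 km², depth = V / A = 64.1 mm.

d ≈ 64.1 mm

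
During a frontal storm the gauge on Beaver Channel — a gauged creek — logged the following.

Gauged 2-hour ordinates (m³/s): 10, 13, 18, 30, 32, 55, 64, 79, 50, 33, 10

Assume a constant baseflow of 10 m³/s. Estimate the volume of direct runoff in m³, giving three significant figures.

Direct-runoff ordinates (Q − Q_b): 0.0, 3.0, 8.0, 20.0, 22.0, 45.0, 54.0, 69.0, 40.0, 23.0, 0.0 m³/s.
ΣQ_DR = 284.0 m³/s.
With Δt = 2 h = 7200 s, V = ΣQ_DR · Δt = 284.0 × 7200 = 2.04 × 10^6 m³.

V ≈ 2.04 × 10^6 m³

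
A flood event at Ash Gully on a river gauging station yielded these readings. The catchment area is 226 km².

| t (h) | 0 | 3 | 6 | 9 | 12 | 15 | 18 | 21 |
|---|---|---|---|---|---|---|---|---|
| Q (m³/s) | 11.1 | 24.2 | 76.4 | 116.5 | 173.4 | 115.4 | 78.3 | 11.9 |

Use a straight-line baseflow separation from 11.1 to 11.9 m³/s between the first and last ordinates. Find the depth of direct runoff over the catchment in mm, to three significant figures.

d ≈ 24.6 mm

Direct runoff: 0.00, 12.99, 65.07, 105.06, 161.84, 103.73, 66.51, 0.00 m³/s; ΣQ_DR = 515.2 m³/s.
V = ΣQ_DR · Δt = 515.2 × 10800 s = 5.564 × 10^6 m³.
Over A = 226 km², depth = V / A = 24.6 mm.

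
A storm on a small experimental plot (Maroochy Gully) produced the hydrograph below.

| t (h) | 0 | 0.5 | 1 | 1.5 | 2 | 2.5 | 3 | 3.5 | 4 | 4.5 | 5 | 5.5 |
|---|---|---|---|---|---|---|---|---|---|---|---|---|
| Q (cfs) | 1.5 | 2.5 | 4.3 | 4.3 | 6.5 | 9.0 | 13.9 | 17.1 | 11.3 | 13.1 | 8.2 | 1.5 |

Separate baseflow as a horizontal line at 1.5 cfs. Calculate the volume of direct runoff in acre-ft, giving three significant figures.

V ≈ 3.11 acre-ft

Direct-runoff ordinates (Q − Q_b): 0.0, 1.0, 2.8, 2.8, 5.0, 7.5, 12.4, 15.6, 9.8, 11.6, 6.7, 0.0 cfs.
ΣQ_DR = 75.20 cfs.
With Δt = 0.5 h = 1800 s, V = ΣQ_DR · Δt = 75.20 × 1800 = 1.35 × 10^5 ft³ = 3.11 acre-ft.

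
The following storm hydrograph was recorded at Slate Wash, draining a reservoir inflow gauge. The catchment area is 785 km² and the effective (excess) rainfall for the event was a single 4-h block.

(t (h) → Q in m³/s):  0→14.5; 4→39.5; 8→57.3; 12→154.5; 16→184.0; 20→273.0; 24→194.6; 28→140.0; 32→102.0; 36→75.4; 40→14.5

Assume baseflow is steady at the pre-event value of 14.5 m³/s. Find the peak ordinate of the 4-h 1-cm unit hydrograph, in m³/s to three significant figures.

Direct runoff: 0.0, 25.0, 42.8, 140.0, 169.5, 258.5, 180.1, 125.5, 87.5, 60.9, 0.0 m³/s; ΣQ_DR = 1090 m³/s, peak = 258.5 m³/s.
Runoff depth d = ΣQ_DR·Δt / A = 1090 × 14400 / (785 km²) = 19.99 mm.
The 1-cm UH is the DRH scaled by (10 mm)/d, so U_p = 258.5 × 10/19.99 = 129 m³/s.

U_p ≈ 129 m³/s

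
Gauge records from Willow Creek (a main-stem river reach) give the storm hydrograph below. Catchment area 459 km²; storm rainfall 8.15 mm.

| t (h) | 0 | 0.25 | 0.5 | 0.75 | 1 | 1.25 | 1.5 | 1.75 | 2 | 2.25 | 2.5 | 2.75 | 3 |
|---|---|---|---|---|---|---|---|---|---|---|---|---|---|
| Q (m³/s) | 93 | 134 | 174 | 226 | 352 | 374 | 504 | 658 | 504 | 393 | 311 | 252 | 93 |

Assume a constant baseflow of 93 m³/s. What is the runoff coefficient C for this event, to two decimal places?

C ≈ 0.69

ΣQ_DR = 2859 m³/s; V = ΣQ_DR·Δt = 2.573 × 10^6 m³.
Runoff depth d = V / A = 5.606 mm.
C = d / P = 5.606 / 8.15 = 0.69.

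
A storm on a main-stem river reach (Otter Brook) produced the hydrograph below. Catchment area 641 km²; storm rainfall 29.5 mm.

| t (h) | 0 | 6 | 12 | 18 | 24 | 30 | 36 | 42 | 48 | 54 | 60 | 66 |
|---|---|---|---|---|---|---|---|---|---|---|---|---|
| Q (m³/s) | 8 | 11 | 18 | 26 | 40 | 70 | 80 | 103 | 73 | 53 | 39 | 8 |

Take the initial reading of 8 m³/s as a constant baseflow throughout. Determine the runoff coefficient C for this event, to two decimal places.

C ≈ 0.49

ΣQ_DR = 433.0 m³/s; V = ΣQ_DR·Δt = 9.353 × 10^6 m³.
Runoff depth d = V / A = 14.59 mm.
C = d / P = 14.59 / 29.5 = 0.49.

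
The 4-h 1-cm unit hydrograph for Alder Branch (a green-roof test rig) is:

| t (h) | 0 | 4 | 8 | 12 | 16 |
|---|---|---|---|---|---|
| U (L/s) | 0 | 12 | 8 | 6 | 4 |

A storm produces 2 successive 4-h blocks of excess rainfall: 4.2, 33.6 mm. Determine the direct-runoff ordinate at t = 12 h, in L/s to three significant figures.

Q ≈ 29.4 L/s

By discrete convolution, Q_j = Σ (P_i / 10 mm) · U_{j−i}.
At t = 12 h (j=3): Q = (4.2/10)·6 + (33.6/10)·8 = 29.4 L/s.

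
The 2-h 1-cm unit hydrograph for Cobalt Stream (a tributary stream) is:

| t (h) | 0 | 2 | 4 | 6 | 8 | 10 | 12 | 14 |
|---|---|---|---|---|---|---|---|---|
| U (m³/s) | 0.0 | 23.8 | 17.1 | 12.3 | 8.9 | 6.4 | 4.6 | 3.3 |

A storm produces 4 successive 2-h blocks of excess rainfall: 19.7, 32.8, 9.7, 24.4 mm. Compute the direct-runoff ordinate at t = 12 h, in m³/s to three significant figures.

Q ≈ 68.7 m³/s

By discrete convolution, Q_j = Σ (P_i / 10 mm) · U_{j−i}.
At t = 12 h (j=6): Q = (19.7/10)·4.6 + (32.8/10)·6.4 + (9.7/10)·8.9 + (24.4/10)·12.3 = 68.7 m³/s.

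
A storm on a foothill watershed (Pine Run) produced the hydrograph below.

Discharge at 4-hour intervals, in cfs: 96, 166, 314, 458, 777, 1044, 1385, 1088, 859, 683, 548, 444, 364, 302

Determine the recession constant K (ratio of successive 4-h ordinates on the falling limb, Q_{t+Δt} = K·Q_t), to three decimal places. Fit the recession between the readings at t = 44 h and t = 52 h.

K ≈ 0.825

Using the recession-limb readings at t = 44 h and t = 52 h: Q falls from 444 to 302 cfs over 2 intervals.
K = (Q₂/Q₁)^(1/2) = (302/444)^(1/2) = 0.825.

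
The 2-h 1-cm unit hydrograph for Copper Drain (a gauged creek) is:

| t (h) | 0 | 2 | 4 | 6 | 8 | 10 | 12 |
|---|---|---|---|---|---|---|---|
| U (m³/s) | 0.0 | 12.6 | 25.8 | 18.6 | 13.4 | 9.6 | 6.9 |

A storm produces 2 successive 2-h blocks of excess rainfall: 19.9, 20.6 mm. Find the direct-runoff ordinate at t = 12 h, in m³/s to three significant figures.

Q ≈ 33.5 m³/s

By discrete convolution, Q_j = Σ (P_i / 10 mm) · U_{j−i}.
At t = 12 h (j=6): Q = (19.9/10)·6.9 + (20.6/10)·9.6 = 33.5 m³/s.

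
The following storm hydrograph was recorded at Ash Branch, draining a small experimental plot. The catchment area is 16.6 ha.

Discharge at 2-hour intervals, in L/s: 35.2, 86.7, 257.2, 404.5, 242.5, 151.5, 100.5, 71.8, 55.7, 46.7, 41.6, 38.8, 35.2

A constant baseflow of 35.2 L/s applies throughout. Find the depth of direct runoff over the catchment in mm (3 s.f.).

d ≈ 48.2 mm

Direct runoff: 0.0, 51.5, 222.0, 369.3, 207.3, 116.3, 65.3, 36.6, 20.5, 11.5, 6.4, 3.6, 0.0 L/s; ΣQ_DR = 1110 L/s.
V = ΣQ_DR · Δt = 1110 × 7200 s = 7.994 × 10^6 L.
Over A = 16.6 ha, depth = V / A = 48.2 mm.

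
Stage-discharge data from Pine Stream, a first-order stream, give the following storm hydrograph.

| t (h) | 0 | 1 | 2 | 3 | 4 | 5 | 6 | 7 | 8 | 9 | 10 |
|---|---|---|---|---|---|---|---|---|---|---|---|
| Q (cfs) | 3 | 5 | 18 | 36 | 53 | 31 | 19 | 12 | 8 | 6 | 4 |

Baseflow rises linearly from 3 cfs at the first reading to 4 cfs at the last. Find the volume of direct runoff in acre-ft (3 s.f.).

Direct-runoff ordinates (Q − Q_b): 0.00, 1.90, 14.80, 32.70, 49.60, 27.50, 15.40, 8.30, 4.20, 2.10, 0.00 cfs.
ΣQ_DR = 156.5 cfs.
With Δt = 1 h = 3600 s, V = ΣQ_DR · Δt = 156.5 × 3600 = 5.63 × 10^5 ft³ = 12.9 acre-ft.

V ≈ 12.9 acre-ft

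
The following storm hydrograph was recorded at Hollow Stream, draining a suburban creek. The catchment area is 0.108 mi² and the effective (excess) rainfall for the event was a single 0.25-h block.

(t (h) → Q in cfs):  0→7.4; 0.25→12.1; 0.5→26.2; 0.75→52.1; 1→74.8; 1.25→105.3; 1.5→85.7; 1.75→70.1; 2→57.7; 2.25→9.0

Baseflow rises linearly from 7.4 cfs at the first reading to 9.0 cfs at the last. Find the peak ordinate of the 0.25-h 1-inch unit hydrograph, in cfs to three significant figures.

Direct runoff: 0.00, 4.52, 18.44, 44.17, 66.69, 97.01, 77.23, 61.46, 48.88, 0.00 cfs; ΣQ_DR = 418.4 cfs, peak = 97.01 cfs.
Runoff depth d = ΣQ_DR·Δt / A = 418.4 × 900 / (0.108 mi²) = 1.501 in.
The 1-inch UH is the DRH scaled by (1 in)/d, so U_p = 97.01 × 1/1.501 = 64.6 cfs.

U_p ≈ 64.6 cfs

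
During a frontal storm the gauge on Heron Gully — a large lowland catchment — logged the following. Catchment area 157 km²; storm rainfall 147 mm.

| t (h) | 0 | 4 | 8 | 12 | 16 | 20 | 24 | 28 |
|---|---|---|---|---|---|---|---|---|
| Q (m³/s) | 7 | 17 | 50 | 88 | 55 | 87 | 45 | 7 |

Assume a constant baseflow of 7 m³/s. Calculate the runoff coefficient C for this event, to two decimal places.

C ≈ 0.19

ΣQ_DR = 300.0 m³/s; V = ΣQ_DR·Δt = 4.320 × 10^6 m³.
Runoff depth d = V / A = 27.52 mm.
C = d / P = 27.52 / 147 = 0.19.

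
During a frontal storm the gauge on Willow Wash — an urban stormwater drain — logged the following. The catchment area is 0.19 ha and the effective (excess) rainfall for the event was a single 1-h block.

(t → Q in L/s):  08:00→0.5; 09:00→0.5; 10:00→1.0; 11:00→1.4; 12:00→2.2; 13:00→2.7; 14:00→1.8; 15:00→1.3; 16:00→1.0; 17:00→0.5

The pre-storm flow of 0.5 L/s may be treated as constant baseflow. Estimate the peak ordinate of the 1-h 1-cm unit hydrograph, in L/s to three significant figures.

Direct runoff: 0.0, 0.0, 0.5, 0.9, 1.7, 2.2, 1.3, 0.8, 0.5, 0.0 L/s; ΣQ_DR = 7.900 L/s, peak = 2.2 L/s.
Runoff depth d = ΣQ_DR·Δt / A = 7.900 × 3600 / (0.19 ha) = 14.97 mm.
The 1-cm UH is the DRH scaled by (10 mm)/d, so U_p = 2.2 × 10/14.97 = 1.47 L/s.

U_p ≈ 1.47 L/s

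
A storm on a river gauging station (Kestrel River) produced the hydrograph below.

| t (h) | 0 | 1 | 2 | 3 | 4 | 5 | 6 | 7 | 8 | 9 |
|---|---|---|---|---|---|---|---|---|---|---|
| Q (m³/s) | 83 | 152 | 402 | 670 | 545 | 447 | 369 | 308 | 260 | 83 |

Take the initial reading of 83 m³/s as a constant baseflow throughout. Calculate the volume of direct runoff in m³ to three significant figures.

Direct-runoff ordinates (Q − Q_b): 0.0, 69.0, 319.0, 587.0, 462.0, 364.0, 286.0, 225.0, 177.0, 0.0 m³/s.
ΣQ_DR = 2489 m³/s.
With Δt = 1 h = 3600 s, V = ΣQ_DR · Δt = 2489 × 3600 = 8.96 × 10^6 m³.

V ≈ 8.96 × 10^6 m³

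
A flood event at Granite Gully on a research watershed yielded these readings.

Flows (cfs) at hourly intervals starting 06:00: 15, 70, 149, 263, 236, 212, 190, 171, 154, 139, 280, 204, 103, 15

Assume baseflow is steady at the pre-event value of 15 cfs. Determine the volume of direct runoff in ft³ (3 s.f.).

V ≈ 7.17 × 10^6 ft³

Direct-runoff ordinates (Q − Q_b): 0.0, 55.0, 134.0, 248.0, 221.0, 197.0, 175.0, 156.0, 139.0, 124.0, 265.0, 189.0, 88.0, 0.0 cfs.
ΣQ_DR = 1991 cfs.
With Δt = 1 h = 3600 s, V = ΣQ_DR · Δt = 1991 × 3600 = 7.17 × 10^6 ft³.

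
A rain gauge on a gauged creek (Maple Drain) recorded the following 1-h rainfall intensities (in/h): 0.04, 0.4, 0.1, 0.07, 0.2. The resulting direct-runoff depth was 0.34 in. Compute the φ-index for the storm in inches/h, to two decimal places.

Only the 2 blocks with intensity above φ contribute runoff: 0.4, 0.2 in/h.
Σ(I−φ)·Δt = d  ⇒  (0.4+0.2 − 2φ)·1 = 0.34
φ = (0.6000 − 0.34/1) / 2 = 0.13 in/h.

φ ≈ 0.13 in/h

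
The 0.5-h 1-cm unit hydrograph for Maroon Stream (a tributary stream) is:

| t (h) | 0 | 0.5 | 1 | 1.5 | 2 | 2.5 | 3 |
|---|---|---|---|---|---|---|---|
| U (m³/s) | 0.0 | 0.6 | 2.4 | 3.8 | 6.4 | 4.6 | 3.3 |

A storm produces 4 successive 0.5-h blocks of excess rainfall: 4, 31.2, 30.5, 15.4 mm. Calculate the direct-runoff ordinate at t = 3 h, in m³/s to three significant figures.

Q ≈ 41.0 m³/s

By discrete convolution, Q_j = Σ (P_i / 10 mm) · U_{j−i}.
At t = 3 h (j=6): Q = (4/10)·3.3 + (31.2/10)·4.6 + (30.5/10)·6.4 + (15.4/10)·3.8 = 41.0 m³/s.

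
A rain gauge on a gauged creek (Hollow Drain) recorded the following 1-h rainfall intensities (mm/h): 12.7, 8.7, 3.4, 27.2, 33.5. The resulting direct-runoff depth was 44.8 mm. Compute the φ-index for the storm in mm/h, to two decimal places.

φ ≈ 9.53 mm/h

Only the 3 blocks with intensity above φ contribute runoff: 12.7, 27.2, 33.5 mm/h.
Σ(I−φ)·Δt = d  ⇒  (12.7+27.2+33.5 − 3φ)·1 = 44.8
φ = (73.40 − 44.8/1) / 3 = 9.53 mm/h.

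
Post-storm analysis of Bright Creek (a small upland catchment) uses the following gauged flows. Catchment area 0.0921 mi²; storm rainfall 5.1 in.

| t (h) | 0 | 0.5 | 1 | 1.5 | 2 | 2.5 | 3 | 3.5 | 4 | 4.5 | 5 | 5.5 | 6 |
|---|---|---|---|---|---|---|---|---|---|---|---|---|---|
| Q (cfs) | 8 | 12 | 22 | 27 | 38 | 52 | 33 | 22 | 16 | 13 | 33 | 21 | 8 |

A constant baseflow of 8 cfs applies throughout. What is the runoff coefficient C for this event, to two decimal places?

C ≈ 0.33

ΣQ_DR = 201.0 cfs; V = ΣQ_DR·Δt = 3.618 × 10^5 ft³.
Runoff depth d = V / A = 1.691 in.
C = d / P = 1.691 / 5.1 = 0.33.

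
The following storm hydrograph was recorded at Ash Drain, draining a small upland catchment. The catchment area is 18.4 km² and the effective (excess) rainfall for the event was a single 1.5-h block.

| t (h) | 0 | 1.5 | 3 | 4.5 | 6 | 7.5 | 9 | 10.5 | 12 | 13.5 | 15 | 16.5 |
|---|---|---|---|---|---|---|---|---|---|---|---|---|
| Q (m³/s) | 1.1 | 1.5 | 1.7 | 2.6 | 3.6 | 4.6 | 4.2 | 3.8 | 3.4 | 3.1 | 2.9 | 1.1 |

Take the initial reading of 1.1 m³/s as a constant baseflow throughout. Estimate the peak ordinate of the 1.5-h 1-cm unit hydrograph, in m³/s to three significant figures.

U_p ≈ 5.85 m³/s

Direct runoff: 0.0, 0.4, 0.6, 1.5, 2.5, 3.5, 3.1, 2.7, 2.3, 2.0, 1.8, 0.0 m³/s; ΣQ_DR = 20.40 m³/s, peak = 3.5 m³/s.
Runoff depth d = ΣQ_DR·Δt / A = 20.40 × 5400 / (18.4 km²) = 5.987 mm.
The 1-cm UH is the DRH scaled by (10 mm)/d, so U_p = 3.5 × 10/5.987 = 5.85 m³/s.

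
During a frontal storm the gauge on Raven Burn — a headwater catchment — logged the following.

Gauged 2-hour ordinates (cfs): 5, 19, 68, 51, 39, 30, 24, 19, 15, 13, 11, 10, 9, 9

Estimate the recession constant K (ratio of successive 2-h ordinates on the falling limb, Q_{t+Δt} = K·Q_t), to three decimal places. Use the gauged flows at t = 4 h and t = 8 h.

K ≈ 0.757

Using the recession-limb readings at t = 4 h and t = 8 h: Q falls from 68 to 39 cfs over 2 intervals.
K = (Q₂/Q₁)^(1/2) = (39/68)^(1/2) = 0.757.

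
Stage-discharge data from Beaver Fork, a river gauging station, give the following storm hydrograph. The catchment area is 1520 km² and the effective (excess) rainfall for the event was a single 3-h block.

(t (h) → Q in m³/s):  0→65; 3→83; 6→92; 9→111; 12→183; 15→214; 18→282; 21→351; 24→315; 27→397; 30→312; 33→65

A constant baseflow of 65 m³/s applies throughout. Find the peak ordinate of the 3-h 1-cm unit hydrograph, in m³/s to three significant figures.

U_p ≈ 276 m³/s

Direct runoff: 0.0, 18.0, 27.0, 46.0, 118.0, 149.0, 217.0, 286.0, 250.0, 332.0, 247.0, 0.0 m³/s; ΣQ_DR = 1690 m³/s, peak = 332.0 m³/s.
Runoff depth d = ΣQ_DR·Δt / A = 1690 × 10800 / (1520 km²) = 12.01 mm.
The 1-cm UH is the DRH scaled by (10 mm)/d, so U_p = 332.0 × 10/12.01 = 276 m³/s.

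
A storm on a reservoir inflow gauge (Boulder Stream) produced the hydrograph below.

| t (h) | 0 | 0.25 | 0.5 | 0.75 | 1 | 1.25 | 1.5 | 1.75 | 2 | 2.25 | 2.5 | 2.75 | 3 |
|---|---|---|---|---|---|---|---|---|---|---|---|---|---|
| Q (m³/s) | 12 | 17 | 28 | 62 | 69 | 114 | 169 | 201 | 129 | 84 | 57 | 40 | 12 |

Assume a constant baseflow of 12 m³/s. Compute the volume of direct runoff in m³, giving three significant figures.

Direct-runoff ordinates (Q − Q_b): 0.0, 5.0, 16.0, 50.0, 57.0, 102.0, 157.0, 189.0, 117.0, 72.0, 45.0, 28.0, 0.0 m³/s.
ΣQ_DR = 838.0 m³/s.
With Δt = 0.25 h = 900 s, V = ΣQ_DR · Δt = 838.0 × 900 = 7.54 × 10^5 m³.

V ≈ 7.54 × 10^5 m³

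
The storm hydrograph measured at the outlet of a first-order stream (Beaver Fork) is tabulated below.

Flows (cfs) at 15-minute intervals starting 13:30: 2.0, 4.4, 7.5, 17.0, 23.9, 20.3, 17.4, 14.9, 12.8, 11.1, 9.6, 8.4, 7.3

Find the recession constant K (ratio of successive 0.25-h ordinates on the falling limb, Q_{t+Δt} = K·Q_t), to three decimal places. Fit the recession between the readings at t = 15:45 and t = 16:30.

Using the recession-limb readings at t = 15:45 and t = 16:30: Q falls from 11.1 to 7.3 cfs over 3 intervals.
K = (Q₂/Q₁)^(1/3) = (7.3/11.1)^(1/3) = 0.870.

K ≈ 0.870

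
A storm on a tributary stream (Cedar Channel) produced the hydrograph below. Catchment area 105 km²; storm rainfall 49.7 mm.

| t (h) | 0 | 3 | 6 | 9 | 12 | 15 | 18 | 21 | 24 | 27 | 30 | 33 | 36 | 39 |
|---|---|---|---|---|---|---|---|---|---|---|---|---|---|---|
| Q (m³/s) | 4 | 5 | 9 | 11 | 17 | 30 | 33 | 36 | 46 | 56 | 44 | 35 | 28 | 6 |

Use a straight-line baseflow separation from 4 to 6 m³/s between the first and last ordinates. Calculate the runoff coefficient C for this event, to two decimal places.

ΣQ_DR = 290.0 m³/s; V = ΣQ_DR·Δt = 3.132 × 10^6 m³.
Runoff depth d = V / A = 29.83 mm.
C = d / P = 29.83 / 49.7 = 0.60.

C ≈ 0.60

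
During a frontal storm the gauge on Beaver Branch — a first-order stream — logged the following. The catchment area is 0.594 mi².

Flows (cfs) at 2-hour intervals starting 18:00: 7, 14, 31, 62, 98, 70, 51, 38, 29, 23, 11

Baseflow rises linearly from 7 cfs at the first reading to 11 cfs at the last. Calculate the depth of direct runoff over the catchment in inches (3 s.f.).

d ≈ 1.75 in

Direct runoff: 0.00, 6.60, 23.20, 53.80, 89.40, 61.00, 41.60, 28.20, 18.80, 12.40, 0.00 cfs; ΣQ_DR = 335.0 cfs.
V = ΣQ_DR · Δt = 335.0 × 7200 s = 2.412 × 10^6 ft³.
Over A = 0.594 mi², depth = V / A = 1.75 in.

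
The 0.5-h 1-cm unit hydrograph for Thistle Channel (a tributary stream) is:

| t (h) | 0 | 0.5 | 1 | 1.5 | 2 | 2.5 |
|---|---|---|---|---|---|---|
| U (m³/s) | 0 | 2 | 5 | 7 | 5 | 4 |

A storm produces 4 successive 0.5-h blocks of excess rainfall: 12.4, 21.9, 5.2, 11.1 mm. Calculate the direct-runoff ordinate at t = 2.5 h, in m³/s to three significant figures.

By discrete convolution, Q_j = Σ (P_i / 10 mm) · U_{j−i}.
At t = 2.5 h (j=5): Q = (12.4/10)·4 + (21.9/10)·5 + (5.2/10)·7 + (11.1/10)·5 = 25.1 m³/s.

Q ≈ 25.1 m³/s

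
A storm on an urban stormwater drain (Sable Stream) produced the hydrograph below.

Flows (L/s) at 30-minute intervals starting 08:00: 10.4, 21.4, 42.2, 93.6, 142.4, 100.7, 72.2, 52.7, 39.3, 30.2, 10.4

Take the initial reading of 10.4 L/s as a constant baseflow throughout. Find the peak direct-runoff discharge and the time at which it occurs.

Subtracting baseflow gives direct-runoff ordinates: 0.0, 11.0, 31.8, 83.2, 132.0, 90.3, 61.8, 42.3, 28.9, 19.8, 0.0 L/s.
The maximum is 132.0 L/s, occurring at the reading for t = 10:00.

Q_p = 132.0 L/s at t = 10:00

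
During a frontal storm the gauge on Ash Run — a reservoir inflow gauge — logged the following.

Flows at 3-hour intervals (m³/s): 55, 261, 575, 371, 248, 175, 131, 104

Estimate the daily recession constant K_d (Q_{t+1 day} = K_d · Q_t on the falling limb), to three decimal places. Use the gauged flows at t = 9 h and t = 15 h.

Between t = 9 h and t = 15 h the flow falls from 371 to 175 m³/s over 2×3 h = 6 h.
Per-interval ratio K = (175/371)^(1/2) = 0.6868; K_d = K^(24/3) = 0.050.

K_d ≈ 0.050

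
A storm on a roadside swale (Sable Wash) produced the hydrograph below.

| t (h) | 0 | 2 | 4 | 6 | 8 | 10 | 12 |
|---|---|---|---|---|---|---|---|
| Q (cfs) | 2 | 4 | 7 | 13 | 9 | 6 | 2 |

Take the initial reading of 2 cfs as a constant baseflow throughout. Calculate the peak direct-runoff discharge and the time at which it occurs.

Q_p = 11.0 cfs at t = 6 h

Subtracting baseflow gives direct-runoff ordinates: 0.0, 2.0, 5.0, 11.0, 7.0, 4.0, 0.0 cfs.
The maximum is 11.0 cfs, occurring at the reading for t = 6 h.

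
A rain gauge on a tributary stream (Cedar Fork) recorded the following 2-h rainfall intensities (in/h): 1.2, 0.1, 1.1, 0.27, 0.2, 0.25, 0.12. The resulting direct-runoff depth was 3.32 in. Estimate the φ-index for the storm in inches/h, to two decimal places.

φ ≈ 0.32 in/h

Only the 2 blocks with intensity above φ contribute runoff: 1.2, 1.1 in/h.
Σ(I−φ)·Δt = d  ⇒  (1.2+1.1 − 2φ)·2 = 3.32
φ = (2.300 − 3.32/2) / 2 = 0.32 in/h.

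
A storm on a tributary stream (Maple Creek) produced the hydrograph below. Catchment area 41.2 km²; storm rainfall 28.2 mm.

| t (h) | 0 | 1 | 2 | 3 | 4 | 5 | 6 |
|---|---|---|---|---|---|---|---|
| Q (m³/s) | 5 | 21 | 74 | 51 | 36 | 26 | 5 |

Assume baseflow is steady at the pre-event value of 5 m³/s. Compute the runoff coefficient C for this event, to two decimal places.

C ≈ 0.57

ΣQ_DR = 183.0 m³/s; V = ΣQ_DR·Δt = 6.588 × 10^5 m³.
Runoff depth d = V / A = 15.99 mm.
C = d / P = 15.99 / 28.2 = 0.57.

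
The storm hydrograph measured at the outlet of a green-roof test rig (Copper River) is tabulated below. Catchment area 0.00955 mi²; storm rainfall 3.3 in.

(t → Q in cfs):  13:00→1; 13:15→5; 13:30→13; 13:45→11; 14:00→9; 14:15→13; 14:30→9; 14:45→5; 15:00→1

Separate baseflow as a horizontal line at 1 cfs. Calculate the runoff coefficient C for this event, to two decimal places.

C ≈ 0.71

ΣQ_DR = 58.00 cfs; V = ΣQ_DR·Δt = 52200 ft³.
Runoff depth d = V / A = 2.353 in.
C = d / P = 2.353 / 3.3 = 0.71.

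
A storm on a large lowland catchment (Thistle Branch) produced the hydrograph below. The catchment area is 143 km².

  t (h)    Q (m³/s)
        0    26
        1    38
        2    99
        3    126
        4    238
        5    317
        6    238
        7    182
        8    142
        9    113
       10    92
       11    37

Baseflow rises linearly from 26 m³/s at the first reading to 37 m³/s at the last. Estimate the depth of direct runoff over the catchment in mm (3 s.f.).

d ≈ 32.0 mm

Direct runoff: 0.00, 11.00, 71.00, 97.00, 208.00, 286.00, 206.00, 149.00, 108.00, 78.00, 56.00, 0.00 m³/s; ΣQ_DR = 1270 m³/s.
V = ΣQ_DR · Δt = 1270 × 3600 s = 4.572 × 10^6 m³.
Over A = 143 km², depth = V / A = 32.0 mm.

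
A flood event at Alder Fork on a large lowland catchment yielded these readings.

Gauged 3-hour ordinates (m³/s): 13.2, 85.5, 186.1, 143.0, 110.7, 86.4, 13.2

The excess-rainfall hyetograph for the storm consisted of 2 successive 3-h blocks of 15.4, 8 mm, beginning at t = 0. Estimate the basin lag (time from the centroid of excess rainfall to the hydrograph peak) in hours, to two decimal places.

Centroid of excess rainfall: t_c = Σ P_i·t̄_i / ΣP_i = 2.5256 h (block centres at 1.5, 4.5 h).
Hydrograph peak occurs at t = 6 h, so basin lag t_L = 6 − 2.5256 = 3.47 h.

t_L ≈ 3.47 h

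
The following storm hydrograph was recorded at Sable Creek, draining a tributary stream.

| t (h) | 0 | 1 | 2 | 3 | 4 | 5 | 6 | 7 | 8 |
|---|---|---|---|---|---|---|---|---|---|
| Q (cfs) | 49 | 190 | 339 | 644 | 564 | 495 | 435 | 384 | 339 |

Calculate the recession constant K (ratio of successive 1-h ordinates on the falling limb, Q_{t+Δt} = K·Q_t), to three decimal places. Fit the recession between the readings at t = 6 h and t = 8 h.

K ≈ 0.883

Using the recession-limb readings at t = 6 h and t = 8 h: Q falls from 435 to 339 cfs over 2 intervals.
K = (Q₂/Q₁)^(1/2) = (339/435)^(1/2) = 0.883.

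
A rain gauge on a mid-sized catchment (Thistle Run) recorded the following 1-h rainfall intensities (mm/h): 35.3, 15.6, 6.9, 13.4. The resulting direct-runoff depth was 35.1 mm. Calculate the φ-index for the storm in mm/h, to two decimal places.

φ ≈ 9.73 mm/h

Only the 3 blocks with intensity above φ contribute runoff: 35.3, 15.6, 13.4 mm/h.
Σ(I−φ)·Δt = d  ⇒  (35.3+15.6+13.4 − 3φ)·1 = 35.1
φ = (64.30 − 35.1/1) / 3 = 9.73 mm/h.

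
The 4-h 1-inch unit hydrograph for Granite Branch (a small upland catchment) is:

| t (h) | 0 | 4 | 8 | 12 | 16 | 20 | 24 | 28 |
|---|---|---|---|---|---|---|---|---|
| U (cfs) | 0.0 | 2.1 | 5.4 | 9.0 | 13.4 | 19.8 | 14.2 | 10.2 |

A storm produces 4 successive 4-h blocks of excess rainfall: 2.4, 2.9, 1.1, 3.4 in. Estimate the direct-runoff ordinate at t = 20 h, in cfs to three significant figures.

Q ≈ 115 cfs

By discrete convolution, Q_j = Σ (P_i / 1 in) · U_{j−i}.
At t = 20 h (j=5): Q = (2.4/1)·19.8 + (2.9/1)·13.4 + (1.1/1)·9.0 + (3.4/1)·5.4 = 115 cfs.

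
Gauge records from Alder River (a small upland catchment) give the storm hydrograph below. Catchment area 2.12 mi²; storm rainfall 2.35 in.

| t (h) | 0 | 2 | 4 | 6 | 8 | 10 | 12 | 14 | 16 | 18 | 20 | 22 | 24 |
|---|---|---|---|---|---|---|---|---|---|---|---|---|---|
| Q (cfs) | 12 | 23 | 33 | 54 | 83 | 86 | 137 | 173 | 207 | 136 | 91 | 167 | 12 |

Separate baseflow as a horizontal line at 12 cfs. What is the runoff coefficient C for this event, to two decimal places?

ΣQ_DR = 1058 cfs; V = ΣQ_DR·Δt = 7.618 × 10^6 ft³.
Runoff depth d = V / A = 1.547 in.
C = d / P = 1.547 / 2.35 = 0.66.

C ≈ 0.66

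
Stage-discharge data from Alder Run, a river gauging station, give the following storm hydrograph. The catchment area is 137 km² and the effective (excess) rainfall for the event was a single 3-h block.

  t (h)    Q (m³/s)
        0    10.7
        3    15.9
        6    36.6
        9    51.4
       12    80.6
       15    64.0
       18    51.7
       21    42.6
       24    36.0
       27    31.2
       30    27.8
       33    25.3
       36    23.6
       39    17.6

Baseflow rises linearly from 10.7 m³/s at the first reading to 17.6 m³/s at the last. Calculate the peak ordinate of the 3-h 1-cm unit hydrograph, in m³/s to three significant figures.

Direct runoff: 0.00, 4.67, 24.84, 39.11, 67.78, 50.65, 37.82, 28.18, 21.05, 15.72, 11.79, 8.76, 6.53, 0.00 m³/s; ΣQ_DR = 316.9 m³/s, peak = 67.78 m³/s.
Runoff depth d = ΣQ_DR·Δt / A = 316.9 × 10800 / (137 km²) = 24.98 mm.
The 1-cm UH is the DRH scaled by (10 mm)/d, so U_p = 67.78 × 10/24.98 = 27.1 m³/s.

U_p ≈ 27.1 m³/s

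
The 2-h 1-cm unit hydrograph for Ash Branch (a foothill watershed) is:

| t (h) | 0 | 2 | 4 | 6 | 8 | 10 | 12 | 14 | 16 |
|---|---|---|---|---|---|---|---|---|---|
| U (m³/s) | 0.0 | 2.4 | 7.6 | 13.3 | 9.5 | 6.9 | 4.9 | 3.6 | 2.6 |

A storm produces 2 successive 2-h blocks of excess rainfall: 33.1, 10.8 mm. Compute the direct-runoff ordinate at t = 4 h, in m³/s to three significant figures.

By discrete convolution, Q_j = Σ (P_i / 10 mm) · U_{j−i}.
At t = 4 h (j=2): Q = (33.1/10)·7.6 + (10.8/10)·2.4 = 27.7 m³/s.

Q ≈ 27.7 m³/s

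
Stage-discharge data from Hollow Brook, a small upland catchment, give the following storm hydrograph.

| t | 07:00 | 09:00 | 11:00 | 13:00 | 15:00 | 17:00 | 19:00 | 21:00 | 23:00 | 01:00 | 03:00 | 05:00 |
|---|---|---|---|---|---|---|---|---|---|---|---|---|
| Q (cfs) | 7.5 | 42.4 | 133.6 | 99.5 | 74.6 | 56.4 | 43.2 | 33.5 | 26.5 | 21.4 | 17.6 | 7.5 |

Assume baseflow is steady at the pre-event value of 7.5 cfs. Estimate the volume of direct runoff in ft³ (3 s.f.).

Direct-runoff ordinates (Q − Q_b): 0.0, 34.9, 126.1, 92.0, 67.1, 48.9, 35.7, 26.0, 19.0, 13.9, 10.1, 0.0 cfs.
ΣQ_DR = 473.7 cfs.
With Δt = 2 h = 7200 s, V = ΣQ_DR · Δt = 473.7 × 7200 = 3.41 × 10^6 ft³.

V ≈ 3.41 × 10^6 ft³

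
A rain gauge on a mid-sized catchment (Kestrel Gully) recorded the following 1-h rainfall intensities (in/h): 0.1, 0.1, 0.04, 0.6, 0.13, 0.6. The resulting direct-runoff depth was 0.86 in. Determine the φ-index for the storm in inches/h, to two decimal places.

φ ≈ 0.17 in/h

Only the 2 blocks with intensity above φ contribute runoff: 0.6, 0.6 in/h.
Σ(I−φ)·Δt = d  ⇒  (0.6+0.6 − 2φ)·1 = 0.86
φ = (1.200 − 0.86/1) / 2 = 0.17 in/h.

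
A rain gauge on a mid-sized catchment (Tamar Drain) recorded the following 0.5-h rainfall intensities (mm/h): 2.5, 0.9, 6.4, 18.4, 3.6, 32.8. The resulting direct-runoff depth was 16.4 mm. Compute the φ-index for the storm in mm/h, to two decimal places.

Only the 2 blocks with intensity above φ contribute runoff: 18.4, 32.8 mm/h.
Σ(I−φ)·Δt = d  ⇒  (18.4+32.8 − 2φ)·0.5 = 16.4
φ = (51.20 − 16.4/0.5) / 2 = 9.20 mm/h.

φ ≈ 9.20 mm/h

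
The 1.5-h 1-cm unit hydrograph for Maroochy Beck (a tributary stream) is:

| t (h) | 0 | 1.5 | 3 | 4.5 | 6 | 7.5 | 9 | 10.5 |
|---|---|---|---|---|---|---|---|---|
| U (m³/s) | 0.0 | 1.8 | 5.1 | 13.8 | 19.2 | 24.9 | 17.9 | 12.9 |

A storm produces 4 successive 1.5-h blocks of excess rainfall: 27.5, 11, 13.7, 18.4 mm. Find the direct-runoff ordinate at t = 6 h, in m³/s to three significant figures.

Q ≈ 78.3 m³/s

By discrete convolution, Q_j = Σ (P_i / 10 mm) · U_{j−i}.
At t = 6 h (j=4): Q = (27.5/10)·19.2 + (11/10)·13.8 + (13.7/10)·5.1 + (18.4/10)·1.8 = 78.3 m³/s.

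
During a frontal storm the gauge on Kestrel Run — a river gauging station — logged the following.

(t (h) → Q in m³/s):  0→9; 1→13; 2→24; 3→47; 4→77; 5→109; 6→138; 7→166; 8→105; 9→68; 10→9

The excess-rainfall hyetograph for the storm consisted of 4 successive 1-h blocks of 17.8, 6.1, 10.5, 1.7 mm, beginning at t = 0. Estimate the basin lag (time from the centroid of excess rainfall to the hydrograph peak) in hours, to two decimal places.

Centroid of excess rainfall: t_c = Σ P_i·t̄_i / ΣP_i = 1.3920 h (block centres at 0.5, 1.5, 2.5, 3.5 h).
Hydrograph peak occurs at t = 7 h, so basin lag t_L = 7 − 1.3920 = 5.61 h.

t_L ≈ 5.61 h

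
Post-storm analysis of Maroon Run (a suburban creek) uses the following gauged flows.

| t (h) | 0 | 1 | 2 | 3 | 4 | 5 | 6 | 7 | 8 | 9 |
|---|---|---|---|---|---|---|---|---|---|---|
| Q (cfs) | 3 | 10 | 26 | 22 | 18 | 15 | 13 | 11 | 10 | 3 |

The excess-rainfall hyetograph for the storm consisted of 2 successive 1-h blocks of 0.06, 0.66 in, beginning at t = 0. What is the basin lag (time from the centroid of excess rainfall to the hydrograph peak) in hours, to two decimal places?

Centroid of excess rainfall: t_c = Σ P_i·t̄_i / ΣP_i = 1.4167 h (block centres at 0.5, 1.5 h).
Hydrograph peak occurs at t = 2 h, so basin lag t_L = 2 − 1.4167 = 0.58 h.

t_L ≈ 0.58 h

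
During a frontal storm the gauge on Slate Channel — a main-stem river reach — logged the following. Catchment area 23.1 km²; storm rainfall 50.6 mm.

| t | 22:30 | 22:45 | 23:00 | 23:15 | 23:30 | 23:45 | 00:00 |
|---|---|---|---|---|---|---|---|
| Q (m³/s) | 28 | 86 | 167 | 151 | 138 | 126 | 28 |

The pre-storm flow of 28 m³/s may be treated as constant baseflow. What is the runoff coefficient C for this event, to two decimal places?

C ≈ 0.41

ΣQ_DR = 528.0 m³/s; V = ΣQ_DR·Δt = 4.752 × 10^5 m³.
Runoff depth d = V / A = 20.57 mm.
C = d / P = 20.57 / 50.6 = 0.41.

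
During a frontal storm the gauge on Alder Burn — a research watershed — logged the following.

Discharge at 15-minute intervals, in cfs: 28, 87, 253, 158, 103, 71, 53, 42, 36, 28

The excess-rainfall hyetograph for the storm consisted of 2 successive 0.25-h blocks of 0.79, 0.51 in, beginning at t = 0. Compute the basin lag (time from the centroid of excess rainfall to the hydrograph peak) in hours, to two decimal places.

Centroid of excess rainfall: t_c = Σ P_i·t̄_i / ΣP_i = 0.2231 h (block centres at 0.125, 0.375 h).
Hydrograph peak occurs at t = 0.5 h, so basin lag t_L = 0.5 − 0.2231 = 0.28 h.

t_L ≈ 0.28 h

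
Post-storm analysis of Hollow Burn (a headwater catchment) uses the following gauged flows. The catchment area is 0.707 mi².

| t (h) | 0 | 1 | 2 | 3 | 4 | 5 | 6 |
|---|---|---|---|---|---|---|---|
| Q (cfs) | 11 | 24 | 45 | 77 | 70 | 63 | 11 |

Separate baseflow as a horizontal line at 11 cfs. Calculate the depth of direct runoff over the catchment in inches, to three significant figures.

d ≈ 0.491 in

Direct runoff: 0.0, 13.0, 34.0, 66.0, 59.0, 52.0, 0.0 cfs; ΣQ_DR = 224.0 cfs.
V = ΣQ_DR · Δt = 224.0 × 3600 s = 8.064 × 10^5 ft³.
Over A = 0.707 mi², depth = V / A = 0.491 in.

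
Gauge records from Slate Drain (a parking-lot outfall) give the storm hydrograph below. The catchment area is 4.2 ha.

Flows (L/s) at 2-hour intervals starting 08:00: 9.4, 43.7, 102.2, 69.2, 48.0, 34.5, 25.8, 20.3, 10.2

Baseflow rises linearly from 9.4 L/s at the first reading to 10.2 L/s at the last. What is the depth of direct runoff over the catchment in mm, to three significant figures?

Direct runoff: 0.00, 34.20, 92.60, 59.50, 38.20, 24.60, 15.80, 10.20, 0.00 L/s; ΣQ_DR = 275.1 L/s.
V = ΣQ_DR · Δt = 275.1 × 7200 s = 1.981 × 10^6 L.
Over A = 4.2 ha, depth = V / A = 47.2 mm.

d ≈ 47.2 mm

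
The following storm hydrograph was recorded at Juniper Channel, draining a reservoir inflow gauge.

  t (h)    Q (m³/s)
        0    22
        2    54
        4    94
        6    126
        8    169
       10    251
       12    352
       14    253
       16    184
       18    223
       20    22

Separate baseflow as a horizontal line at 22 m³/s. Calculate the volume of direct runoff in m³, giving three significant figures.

Direct-runoff ordinates (Q − Q_b): 0.0, 32.0, 72.0, 104.0, 147.0, 229.0, 330.0, 231.0, 162.0, 201.0, 0.0 m³/s.
ΣQ_DR = 1508 m³/s.
With Δt = 2 h = 7200 s, V = ΣQ_DR · Δt = 1508 × 7200 = 1.09 × 10^7 m³.

V ≈ 1.09 × 10^7 m³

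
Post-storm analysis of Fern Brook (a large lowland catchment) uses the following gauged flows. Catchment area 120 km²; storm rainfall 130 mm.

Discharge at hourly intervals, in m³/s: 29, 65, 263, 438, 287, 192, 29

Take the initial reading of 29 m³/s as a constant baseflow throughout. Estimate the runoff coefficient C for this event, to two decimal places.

C ≈ 0.25

ΣQ_DR = 1100 m³/s; V = ΣQ_DR·Δt = 3.960 × 10^6 m³.
Runoff depth d = V / A = 33.00 mm.
C = d / P = 33.00 / 130 = 0.25.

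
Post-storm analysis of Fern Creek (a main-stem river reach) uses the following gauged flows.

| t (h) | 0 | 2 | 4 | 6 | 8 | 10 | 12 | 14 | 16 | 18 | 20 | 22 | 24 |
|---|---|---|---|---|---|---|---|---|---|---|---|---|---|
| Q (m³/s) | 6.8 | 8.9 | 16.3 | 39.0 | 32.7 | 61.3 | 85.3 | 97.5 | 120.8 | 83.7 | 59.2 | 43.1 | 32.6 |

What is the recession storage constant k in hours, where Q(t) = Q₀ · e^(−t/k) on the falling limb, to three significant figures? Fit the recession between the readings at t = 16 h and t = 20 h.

On the falling limb, Q drops from 120.8 to 59.2 m³/s between t = 16 h and t = 20 h (Δt = 4 h).
k = −Δt / ln(Q₂/Q₁) = −4 / ln(59.2/120.8) = 5.61 h.

k ≈ 5.61 h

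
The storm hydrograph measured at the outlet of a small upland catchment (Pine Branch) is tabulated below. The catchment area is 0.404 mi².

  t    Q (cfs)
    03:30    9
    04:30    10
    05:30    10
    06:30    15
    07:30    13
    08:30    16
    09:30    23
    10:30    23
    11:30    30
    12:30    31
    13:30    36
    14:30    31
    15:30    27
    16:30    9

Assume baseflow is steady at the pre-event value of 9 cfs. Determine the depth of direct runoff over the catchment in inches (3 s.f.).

d ≈ 0.602 in

Direct runoff: 0.0, 1.0, 1.0, 6.0, 4.0, 7.0, 14.0, 14.0, 21.0, 22.0, 27.0, 22.0, 18.0, 0.0 cfs; ΣQ_DR = 157.0 cfs.
V = ΣQ_DR · Δt = 157.0 × 3600 s = 5.652 × 10^5 ft³.
Over A = 0.404 mi², depth = V / A = 0.602 in.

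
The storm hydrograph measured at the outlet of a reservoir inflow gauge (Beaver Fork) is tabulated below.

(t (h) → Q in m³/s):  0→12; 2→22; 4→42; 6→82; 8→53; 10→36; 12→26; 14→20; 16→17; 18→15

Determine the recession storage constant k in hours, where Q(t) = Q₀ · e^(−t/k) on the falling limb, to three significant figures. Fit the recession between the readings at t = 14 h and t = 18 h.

k ≈ 13.9 h

On the falling limb, Q drops from 20 to 15 m³/s between t = 14 h and t = 18 h (Δt = 4 h).
k = −Δt / ln(Q₂/Q₁) = −4 / ln(15/20) = 13.9 h.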